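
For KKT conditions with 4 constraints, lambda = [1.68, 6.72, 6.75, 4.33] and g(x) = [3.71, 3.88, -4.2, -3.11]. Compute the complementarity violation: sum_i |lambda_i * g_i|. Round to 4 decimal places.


KKT complementary slackness check:
lambda_1 * g_1 = 1.68 * 3.71 = 6.2328
lambda_2 * g_2 = 6.72 * 3.88 = 26.0736
lambda_3 * g_3 = 6.75 * -4.2 = -28.35
lambda_4 * g_4 = 4.33 * -3.11 = -13.4663
Total violation = 6.2328 + 26.0736 + 28.35 + 13.4663 = 74.1227


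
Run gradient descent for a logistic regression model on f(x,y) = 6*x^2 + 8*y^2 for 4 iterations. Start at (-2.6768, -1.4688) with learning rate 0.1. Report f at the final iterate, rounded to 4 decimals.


Gradient descent on f(x,y) = 6*x^2 + 8*y^2.
Starting point: (-2.6768, -1.4688), alpha = 0.1
Step 1: grad_x = 2*6*-2.6768 = -32.1216, grad_y = 2*8*-1.4688 = -23.5008
  x_1 = -2.6768 - 0.1*-32.1216 = 0.5354
  y_1 = -1.4688 - 0.1*-23.5008 = 0.8813
Step 2: grad_x = 2*6*0.5354 = 6.4243, grad_y = 2*8*0.8813 = 14.1005
  x_2 = 0.5354 - 0.1*6.4243 = -0.1071
  y_2 = 0.8813 - 0.1*14.1005 = -0.5288
Step 3: grad_x = 2*6*-0.1071 = -1.2849, grad_y = 2*8*-0.5288 = -8.4603
  x_3 = -0.1071 - 0.1*-1.2849 = 0.0214
  y_3 = -0.5288 - 0.1*-8.4603 = 0.3173
Step 4: grad_x = 2*6*0.0214 = 0.257, grad_y = 2*8*0.3173 = 5.0762
  x_4 = 0.0214 - 0.1*0.257 = -0.0043
  y_4 = 0.3173 - 0.1*5.0762 = -0.1904
f(-0.0043, -0.1904) = 6*(-0.0043)^2 + 8*(-0.1904)^2 = 0.29


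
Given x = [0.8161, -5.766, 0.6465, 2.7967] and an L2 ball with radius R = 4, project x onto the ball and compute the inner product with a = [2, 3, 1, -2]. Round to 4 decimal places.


Step 1: Compute ||x|| (intermediates to 6 decimals).
||x|| = sqrt(0.8161^2 + (-5.766)^2 + 0.6465^2 + 2.7967^2) = 6.492478
Step 2: Project.
Since ||x|| > R, scale = R/||x|| = 4/6.492478 = 0.616098, proj(x) = scale * x
proj(x) = [0.502798, -3.552421, 0.398307, 1.723041]
Step 3: Dot product.
a^T * proj(x) = 2*0.502798 + 3*(-3.552421) + 1*0.398307 - 2*1.723041 = -12.6994


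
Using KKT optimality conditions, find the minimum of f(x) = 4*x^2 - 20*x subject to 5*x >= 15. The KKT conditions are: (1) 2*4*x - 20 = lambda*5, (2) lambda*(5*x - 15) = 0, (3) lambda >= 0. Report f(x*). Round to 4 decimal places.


Step 1: Try lambda = 0 (constraint inactive).
x_unc = 20/(2*4) = 2.5
Check: 5*2.5 = 12.5 < 15 -- violated!
Step 2: Constraint must be active: 5*x = 15
x* = 15/5 = 3.0
lambda = (2*4*3.0 - 20)/5 = 0.8
Step 3: Compute optimal value.
f(x*) = 4*3.0^2 - 20*3.0 = -24.0


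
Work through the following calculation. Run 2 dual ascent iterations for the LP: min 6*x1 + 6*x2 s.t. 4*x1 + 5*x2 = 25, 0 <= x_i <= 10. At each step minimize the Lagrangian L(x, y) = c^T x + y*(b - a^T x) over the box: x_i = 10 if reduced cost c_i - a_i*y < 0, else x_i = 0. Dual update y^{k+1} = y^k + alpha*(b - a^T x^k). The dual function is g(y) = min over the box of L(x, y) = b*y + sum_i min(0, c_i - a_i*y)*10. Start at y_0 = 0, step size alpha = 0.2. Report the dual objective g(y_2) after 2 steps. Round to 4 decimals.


Dual ascent for LP: min 6*x1 + 6*x2, 4*x1 + 5*x2 = 25, 0 <= x_i <= 10
Step 1: y^k = 0.0, reduced costs: (6.0, 6.0)
  x^k = (0.0, 0.0), subgradient = b - a^T x = 25.0
  y^{k+1} = 0.0 + 0.2*25.0 = 5.0
Step 2: y^k = 5.0, reduced costs: (-14.0, -19.0)
  x^k = (10.0, 10.0), subgradient = b - a^T x = -65.0
  y^{k+1} = 5.0 + 0.2*-65.0 = -8.0
Dual objective at y_2 = -8.0: reduced costs (38.0, 46.0), box minimizer x = (0.0, 0.0)
g(y_2) = b*y + (c1 - a1*y)*x1 + (c2 - a2*y)*x2 = 25*(-8.0) + 38.0*0.0 + 46.0*0.0 = -200.0 + 0.0 + 0.0 = -200.0


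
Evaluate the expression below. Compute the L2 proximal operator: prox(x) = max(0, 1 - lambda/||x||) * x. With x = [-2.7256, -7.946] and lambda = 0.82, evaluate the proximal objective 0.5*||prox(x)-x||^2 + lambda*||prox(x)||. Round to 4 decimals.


Step 1: Compute ||x||.
||x|| = 8.4005
Step 2: Compute scaling factor.
scale = max(0, 1 - 0.82/8.4005) = 0.9024
Step 3: prox(x) = [-2.4595, -7.1704]
||prox(x)|| = 7.5805
Step 4: Proximal objective.
0.5*||prox-x||^2 = 0.3362
lambda*||prox|| = 6.216
Total = 6.5522


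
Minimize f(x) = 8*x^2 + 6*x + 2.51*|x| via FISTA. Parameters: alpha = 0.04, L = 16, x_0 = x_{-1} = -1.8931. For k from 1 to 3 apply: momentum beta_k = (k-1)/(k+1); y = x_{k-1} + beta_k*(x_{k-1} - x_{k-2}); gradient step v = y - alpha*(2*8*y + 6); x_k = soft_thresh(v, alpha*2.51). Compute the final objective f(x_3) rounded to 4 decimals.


FISTA on f(x) = 8*x^2 + 6*x + 2.51*|x|
L = 16, alpha = 0.04
Iteration 1: beta = 0.0, y = -1.8931 + 0.0*(-1.8931 + 1.8931) = -1.8931
  grad(y) = -24.2896, v = y - alpha*grad = -0.9215
  prox(v) = soft_thresh(-0.9215, 0.1004) = -0.8211
Iteration 2: beta = 0.3333, y = -0.8211 + 0.3333*(-0.8211 + 1.8931) = -0.4638
  grad(y) = -1.4206, v = y - alpha*grad = -0.407
  prox(v) = soft_thresh(-0.407, 0.1004) = -0.3066
Iteration 3: beta = 0.5, y = -0.3066 + 0.5*(-0.3066 + 0.8211) = -0.0493
  grad(y) = 5.2114, v = y - alpha*grad = -0.2577
  prox(v) = soft_thresh(-0.2577, 0.1004) = -0.1573
f(x_3) = 8*(-0.1573)^2 + 6*(-0.1573) + 2.51*|-0.1573| = -0.3511


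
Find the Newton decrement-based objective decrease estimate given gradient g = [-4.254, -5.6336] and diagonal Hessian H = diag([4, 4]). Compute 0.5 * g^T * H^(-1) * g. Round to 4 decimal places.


Step 1: H is diagonal, so H^(-1) * g = [-1.0635, -1.4084].
Step 2: g^T H^(-1) g = sum_i g_i^2 / H_ii
  = (-4.254)^2/4 + (-5.6336)^2/4
  = 4.5241 + 7.9344 = 12.4585
Step 3: Objective decrease = 0.5 * g^T H^(-1) g = 6.2292


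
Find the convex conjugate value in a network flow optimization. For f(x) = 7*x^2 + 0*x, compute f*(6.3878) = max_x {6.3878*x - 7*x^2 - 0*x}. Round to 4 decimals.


f*(y) = sup_x {y*x - a*x^2 - b*x} = sup_x {(y-b)*x - a*x^2}
FOC: (y - b) - 2a*x = 0 => x* = (y - b)/(2a)
x* = (6.3878 - 0)/(2*7) = 0.4563
f*(6.3878) = (y-b)^2/(4a) = (6.3878 - 0)^2/(4*7)
= 40.804/28 = 1.4573


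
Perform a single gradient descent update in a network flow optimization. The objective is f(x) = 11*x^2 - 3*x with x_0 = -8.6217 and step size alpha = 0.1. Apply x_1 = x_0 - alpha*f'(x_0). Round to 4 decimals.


We compute the gradient at x_0 and apply the update.
f'(x) = 22*x - 3
f'(-8.6217) = 22*-8.6217 - 3 = -192.6774
x_1 = -8.6217 - 0.1*-192.6774 = 10.646


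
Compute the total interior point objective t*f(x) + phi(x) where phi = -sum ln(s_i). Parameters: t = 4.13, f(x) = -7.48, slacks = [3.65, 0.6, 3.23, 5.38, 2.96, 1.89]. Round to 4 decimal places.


Step 1: Compute log-barrier.
ln values: [1.2947, -0.5108, 1.1725, 1.6827, 1.0852, 0.6366]
phi = -(1.2947 - 0.5108 + 1.1725 + 1.6827 + 1.0852 + 0.6366) = -5.3608
Step 2: Compute augmented objective.
t*f(x) = 4.13*-7.48 = -30.8924
Total = -30.8924 - 5.3608 = -36.2532


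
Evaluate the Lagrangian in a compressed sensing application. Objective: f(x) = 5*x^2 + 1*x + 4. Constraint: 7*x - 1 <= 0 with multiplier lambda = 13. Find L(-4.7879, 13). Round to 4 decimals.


Step 1: Evaluate f(x).
f(-4.7879) = 5*(-4.7879)^2 + 1*(-4.7879) + 4 = 113.832
Step 2: Evaluate g(x).
g(-4.7879) = 7*-4.7879 - 1 = -34.5153
Step 3: Compute Lagrangian.
L = 113.832 + 13*-34.5153 = -334.8669


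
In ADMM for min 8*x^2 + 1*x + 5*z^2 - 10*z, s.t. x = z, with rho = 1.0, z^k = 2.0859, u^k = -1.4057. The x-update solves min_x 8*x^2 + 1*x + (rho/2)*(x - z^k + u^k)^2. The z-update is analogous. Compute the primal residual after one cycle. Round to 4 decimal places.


ADMM iteration with rho = 1.0, z^k = 2.0859, u^k = -1.4057
Step 1: x-update.
Minimize 8*x^2 + 1*x + (1.0/2)*(x - 2.0859 - 1.4057)^2
FOC: (2*8 + 1.0)*x = -1 + 1.0*(2.0859 + 1.4057)
x^{k+1} = 0.1466
Step 2: z-update.
Minimize 5*z^2 - 10*z + (1.0/2)*(0.1466 - z - 1.4057)^2
FOC: (2*5 + 1.0)*z = 10 + 1.0*(0.1466 - 1.4057)
z^{k+1} = 0.7946
Step 3: u-update.
u^{k+1} = -1.4057 + 0.1466 - 0.7946 = -2.0538
Step 4: Primal residual = |0.1466 - 0.7946| = 0.6481


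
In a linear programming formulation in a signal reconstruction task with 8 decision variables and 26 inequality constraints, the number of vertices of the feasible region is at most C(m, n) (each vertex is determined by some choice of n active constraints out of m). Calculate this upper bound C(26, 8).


Each vertex corresponds to some choice of n active constraints out of m, so the number of vertices is at most C(m, n) = m! / (n!(m-n)!).
m = 26, n = 8
Numerator: 26 * 25 * 24 * 23 * 22 * 21 * 20 * 19
Denominator: 8! = 40320
C(26, 8) = 1562275


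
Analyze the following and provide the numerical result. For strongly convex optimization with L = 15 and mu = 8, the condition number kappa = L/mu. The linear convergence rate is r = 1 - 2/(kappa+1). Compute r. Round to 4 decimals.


Step 1: Compute the condition number.
kappa = L/mu = 15/8 = 1.875
Step 2: Compute the convergence rate.
r = 1 - 2/(kappa + 1) = 1 - 2*mu/(L + mu) = (L - mu)/(L + mu) = 7/23 = 0.3043


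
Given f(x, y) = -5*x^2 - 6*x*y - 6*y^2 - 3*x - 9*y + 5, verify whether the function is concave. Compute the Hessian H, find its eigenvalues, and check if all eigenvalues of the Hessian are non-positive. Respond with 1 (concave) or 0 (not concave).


The Hessian of f(x,y) = -5*x^2 - 6*x*y - 6*y^2 - 3*x - 9*y + 5 is:
H = [[-10, -6], [-6, -12]]
Trace = -10 - 12 = -22
Determinant = -10*-12 - (-6)^2 = 84
Discriminant = (-22)^2 - 4*84 = 148.0
Eigenvalues: lambda_1 = -17.0828, lambda_2 = -4.9172
The function is concave.

1


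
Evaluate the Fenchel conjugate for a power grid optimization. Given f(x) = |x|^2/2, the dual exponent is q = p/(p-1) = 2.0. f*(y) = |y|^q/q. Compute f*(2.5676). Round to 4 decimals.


The conjugate exponent q satisfies 1/p + 1/q = 1.
p = 2, so q = 2/(2 - 1) = 2.0
|y|^q = 2.5676^2.0 = 6.5926
f*(2.5676) = 6.5926 / 2.0 = 3.2963


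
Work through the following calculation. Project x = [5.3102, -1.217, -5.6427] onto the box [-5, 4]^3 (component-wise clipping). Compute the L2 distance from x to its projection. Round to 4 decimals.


Project each component onto [-5, 4].
clip(5.3102) = 4.0, clip(-1.217) = -1.217, clip(-5.6427) = -5.0
Projection = [4.0, -1.217, -5.0]
Squared diffs: [1.7166, 0.0, 0.4131]
Distance = sqrt(2.1297) = 1.4593


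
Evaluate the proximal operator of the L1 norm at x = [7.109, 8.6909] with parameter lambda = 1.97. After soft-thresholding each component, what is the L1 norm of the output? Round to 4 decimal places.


Soft-thresholding with lambda = 1.97:
prox(7.109) = sign(7.109)*max(|7.109| - 1.97, 0) = 5.139
prox(8.6909) = sign(8.6909)*max(|8.6909| - 1.97, 0) = 6.7209
prox(x) = [5.139, 6.7209]
||prox(x)||_1 = 5.139 + 6.7209 = 11.8599


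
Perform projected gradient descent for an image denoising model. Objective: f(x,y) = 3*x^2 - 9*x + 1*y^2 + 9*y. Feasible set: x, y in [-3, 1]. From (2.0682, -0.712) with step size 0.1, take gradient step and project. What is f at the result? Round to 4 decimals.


Step 1: Compute gradient at (2.0682, -0.712).
grad_x = 2*3*2.0682 - 9 = 3.4092
grad_y = 2*1*-0.712 + 9 = 7.576
Step 2: Gradient step.
x_raw = 2.0682 - 0.1*3.4092 = 1.7273
y_raw = -0.712 - 0.1*7.576 = -1.4696
Step 3: Project onto [-3, 1].
x_proj = clip(1.7273) = 1.0
y_proj = clip(-1.4696) = -1.4696
Step 4: Evaluate f.
f(1.0, -1.4696) = -17.0667


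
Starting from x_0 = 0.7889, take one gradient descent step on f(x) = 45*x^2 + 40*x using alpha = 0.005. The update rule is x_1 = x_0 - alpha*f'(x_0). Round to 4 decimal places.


We compute the gradient at x_0 and apply the update.
f'(x) = 90*x + 40
f'(0.7889) = 90*0.7889 + 40 = 111.001
x_1 = 0.7889 - 0.005*111.001 = 0.2339


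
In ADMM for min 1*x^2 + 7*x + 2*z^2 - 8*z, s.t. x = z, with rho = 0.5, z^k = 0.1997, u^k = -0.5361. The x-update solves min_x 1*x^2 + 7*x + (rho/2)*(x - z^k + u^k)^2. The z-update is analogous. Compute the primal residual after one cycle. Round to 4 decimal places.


ADMM iteration with rho = 0.5, z^k = 0.1997, u^k = -0.5361
Step 1: x-update.
Minimize 1*x^2 + 7*x + (0.5/2)*(x - 0.1997 - 0.5361)^2
FOC: (2*1 + 0.5)*x = -7 + 0.5*(0.1997 + 0.5361)
x^{k+1} = -2.6528
Step 2: z-update.
Minimize 2*z^2 - 8*z + (0.5/2)*(-2.6528 - z - 0.5361)^2
FOC: (2*2 + 0.5)*z = 8 + 0.5*(-2.6528 - 0.5361)
z^{k+1} = 1.4235
Step 3: u-update.
u^{k+1} = -0.5361 - 2.6528 - 1.4235 = -4.6124
Step 4: Primal residual = |-2.6528 - 1.4235| = 4.0763


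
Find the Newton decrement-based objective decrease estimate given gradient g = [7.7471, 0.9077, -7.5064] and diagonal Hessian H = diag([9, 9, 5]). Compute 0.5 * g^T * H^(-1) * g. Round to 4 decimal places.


Step 1: H is diagonal, so H^(-1) * g = [0.8608, 0.1009, -1.5013].
Step 2: g^T H^(-1) g = sum_i g_i^2 / H_ii
  = (7.7471)^2/9 + (0.9077)^2/9 + (-7.5064)^2/5
  = 6.6686 + 0.0915 + 11.2692 = 18.0294
Step 3: Objective decrease = 0.5 * g^T H^(-1) g = 9.0147


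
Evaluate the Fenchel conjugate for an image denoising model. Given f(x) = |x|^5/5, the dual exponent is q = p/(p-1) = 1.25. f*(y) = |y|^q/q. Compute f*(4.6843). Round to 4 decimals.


The conjugate exponent q satisfies 1/p + 1/q = 1.
p = 5, so q = 5/(5 - 1) = 1.25
|y|^q = 4.6843^1.25 = 6.8914
f*(4.6843) = 6.8914 / 1.25 = 5.5131


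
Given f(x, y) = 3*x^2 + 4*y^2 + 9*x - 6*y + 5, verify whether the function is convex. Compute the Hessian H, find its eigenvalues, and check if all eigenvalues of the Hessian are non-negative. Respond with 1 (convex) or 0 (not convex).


The Hessian of f(x,y) = 3*x^2 + 4*y^2 + 9*x - 6*y + 5 is:
H = [[6, 0], [0, 8]]
Trace = 6 + 8 = 14
Determinant = 6*8 - (0)^2 = 48
Discriminant = (14)^2 - 4*48 = 4.0
Eigenvalues: lambda_1 = 6.0, lambda_2 = 8.0
The function is convex.

1


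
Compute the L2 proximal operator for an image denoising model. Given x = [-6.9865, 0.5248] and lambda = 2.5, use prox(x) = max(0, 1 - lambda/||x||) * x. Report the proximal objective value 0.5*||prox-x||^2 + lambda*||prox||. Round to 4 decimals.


Step 1: Compute ||x||.
||x|| = 7.0062
Step 2: Compute scaling factor.
scale = max(0, 1 - 2.5/7.0062) = 0.6432
Step 3: prox(x) = [-4.4935, 0.3375]
||prox(x)|| = 4.5062
Step 4: Proximal objective.
0.5*||prox-x||^2 = 3.125
lambda*||prox|| = 11.2655
Total = 14.3905


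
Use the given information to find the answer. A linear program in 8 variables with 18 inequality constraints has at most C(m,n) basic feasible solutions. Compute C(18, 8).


Each vertex corresponds to some choice of n active constraints out of m, so the number of vertices is at most C(m, n) = m! / (n!(m-n)!).
m = 18, n = 8
Numerator: 18 * 17 * 16 * 15 * 14 * 13 * 12 * 11
Denominator: 8! = 40320
C(18, 8) = 43758


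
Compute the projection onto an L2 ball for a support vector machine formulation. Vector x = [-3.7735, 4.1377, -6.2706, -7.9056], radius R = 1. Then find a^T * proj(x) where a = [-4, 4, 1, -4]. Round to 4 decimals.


Step 1: Compute ||x|| (intermediates to 6 decimals).
||x|| = sqrt((-3.7735)^2 + 4.1377^2 + (-6.2706)^2 + (-7.9056)^2) = 11.540312
Step 2: Project.
Since ||x|| > R, scale = R/||x|| = 1/11.540312 = 0.086653, proj(x) = scale * x
proj(x) = [-0.326985, 0.358544, -0.543366, -0.685044]
Step 3: Dot product.
a^T * proj(x) = -4*(-0.326985) + 4*0.358544 + 1*(-0.543366) - 4*(-0.685044) = 4.9389


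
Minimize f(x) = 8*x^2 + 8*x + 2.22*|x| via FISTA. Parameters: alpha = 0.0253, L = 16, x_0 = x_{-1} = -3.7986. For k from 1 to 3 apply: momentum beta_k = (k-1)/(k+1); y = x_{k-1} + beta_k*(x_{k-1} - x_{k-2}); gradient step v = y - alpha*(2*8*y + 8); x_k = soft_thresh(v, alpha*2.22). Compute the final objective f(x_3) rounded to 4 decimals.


FISTA on f(x) = 8*x^2 + 8*x + 2.22*|x|
L = 16, alpha = 0.0253
Iteration 1: beta = 0.0, y = -3.7986 + 0.0*(-3.7986 + 3.7986) = -3.7986
  grad(y) = -52.7776, v = y - alpha*grad = -2.4633
  prox(v) = soft_thresh(-2.4633, 0.0562) = -2.4072
Iteration 2: beta = 0.3333, y = -2.4072 + 0.3333*(-2.4072 + 3.7986) = -1.9433
  grad(y) = -23.0936, v = y - alpha*grad = -1.3591
  prox(v) = soft_thresh(-1.3591, 0.0562) = -1.3029
Iteration 3: beta = 0.5, y = -1.3029 + 0.5*(-1.3029 + 2.4072) = -0.7508
  grad(y) = -4.0127, v = y - alpha*grad = -0.6493
  prox(v) = soft_thresh(-0.6493, 0.0562) = -0.5931
f(x_3) = 8*(-0.5931)^2 + 8*(-0.5931) + 2.22*|-0.5931| = -0.614


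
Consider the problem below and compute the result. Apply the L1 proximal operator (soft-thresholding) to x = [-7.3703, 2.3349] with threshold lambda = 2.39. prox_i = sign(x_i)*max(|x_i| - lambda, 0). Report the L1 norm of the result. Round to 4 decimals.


Soft-thresholding with lambda = 2.39:
prox(-7.3703) = sign(-7.3703)*max(|-7.3703| - 2.39, 0) = -4.9803
prox(2.3349) = sign(2.3349)*max(|2.3349| - 2.39, 0) = 0.0
prox(x) = [-4.9803, 0.0]
||prox(x)||_1 = 4.9803 + 0.0 = 4.9803


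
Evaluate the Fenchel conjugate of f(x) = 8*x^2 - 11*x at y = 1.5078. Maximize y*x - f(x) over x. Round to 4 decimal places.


f*(y) = sup_x {y*x - a*x^2 - b*x} = sup_x {(y-b)*x - a*x^2}
FOC: (y - b) - 2a*x = 0 => x* = (y - b)/(2a)
x* = (1.5078 + 11)/(2*8) = 0.7817
f*(1.5078) = (y-b)^2/(4a) = (1.5078 + 11)^2/(4*8)
= 156.4451/32 = 4.8889


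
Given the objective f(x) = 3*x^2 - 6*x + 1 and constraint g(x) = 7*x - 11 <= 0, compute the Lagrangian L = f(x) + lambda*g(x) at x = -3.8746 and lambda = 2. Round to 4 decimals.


Step 1: Evaluate f(x).
f(-3.8746) = 3*(-3.8746)^2 - 6*(-3.8746) + 1 = 69.2852
Step 2: Evaluate g(x).
g(-3.8746) = 7*-3.8746 - 11 = -38.1222
Step 3: Compute Lagrangian.
L = 69.2852 + 2*-38.1222 = -6.9592


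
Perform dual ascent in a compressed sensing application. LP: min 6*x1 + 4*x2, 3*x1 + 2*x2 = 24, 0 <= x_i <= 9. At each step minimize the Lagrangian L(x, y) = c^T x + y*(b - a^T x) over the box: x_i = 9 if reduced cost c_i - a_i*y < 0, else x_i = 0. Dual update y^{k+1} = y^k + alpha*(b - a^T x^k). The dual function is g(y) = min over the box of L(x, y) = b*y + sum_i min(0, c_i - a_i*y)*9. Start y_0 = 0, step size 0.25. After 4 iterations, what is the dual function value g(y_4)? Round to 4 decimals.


Dual ascent for LP: min 6*x1 + 4*x2, 3*x1 + 2*x2 = 24, 0 <= x_i <= 9
Step 1: y^k = 0.0, reduced costs: (6.0, 4.0)
  x^k = (0.0, 0.0), subgradient = b - a^T x = 24.0
  y^{k+1} = 0.0 + 0.25*24.0 = 6.0
Step 2: y^k = 6.0, reduced costs: (-12.0, -8.0)
  x^k = (9.0, 9.0), subgradient = b - a^T x = -21.0
  y^{k+1} = 6.0 + 0.25*-21.0 = 0.75
Step 3: y^k = 0.75, reduced costs: (3.75, 2.5)
  x^k = (0.0, 0.0), subgradient = b - a^T x = 24.0
  y^{k+1} = 0.75 + 0.25*24.0 = 6.75
Step 4: y^k = 6.75, reduced costs: (-14.25, -9.5)
  x^k = (9.0, 9.0), subgradient = b - a^T x = -21.0
  y^{k+1} = 6.75 + 0.25*-21.0 = 1.5
Dual objective at y_4 = 1.5: reduced costs (1.5, 1.0), box minimizer x = (0.0, 0.0)
g(y_4) = b*y + (c1 - a1*y)*x1 + (c2 - a2*y)*x2 = 24*1.5 + 1.5*0.0 + 1.0*0.0 = 36.0 + 0.0 + 0.0 = 36.0


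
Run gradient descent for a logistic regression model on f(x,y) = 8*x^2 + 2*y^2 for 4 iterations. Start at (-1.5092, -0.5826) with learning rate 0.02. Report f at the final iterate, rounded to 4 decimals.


Gradient descent on f(x,y) = 8*x^2 + 2*y^2.
Starting point: (-1.5092, -0.5826), alpha = 0.02
Step 1: grad_x = 2*8*-1.5092 = -24.1472, grad_y = 2*2*-0.5826 = -2.3304
  x_1 = -1.5092 - 0.02*-24.1472 = -1.0263
  y_1 = -0.5826 - 0.02*-2.3304 = -0.536
Step 2: grad_x = 2*8*-1.0263 = -16.4201, grad_y = 2*2*-0.536 = -2.144
  x_2 = -1.0263 - 0.02*-16.4201 = -0.6979
  y_2 = -0.536 - 0.02*-2.144 = -0.4931
Step 3: grad_x = 2*8*-0.6979 = -11.1657, grad_y = 2*2*-0.4931 = -1.9725
  x_3 = -0.6979 - 0.02*-11.1657 = -0.4745
  y_3 = -0.4931 - 0.02*-1.9725 = -0.4537
Step 4: grad_x = 2*8*-0.4745 = -7.5927, grad_y = 2*2*-0.4537 = -1.8147
  x_4 = -0.4745 - 0.02*-7.5927 = -0.3227
  y_4 = -0.4537 - 0.02*-1.8147 = -0.4174
f(-0.3227, -0.4174) = 8*(-0.3227)^2 + 2*(-0.4174)^2 = 1.1814


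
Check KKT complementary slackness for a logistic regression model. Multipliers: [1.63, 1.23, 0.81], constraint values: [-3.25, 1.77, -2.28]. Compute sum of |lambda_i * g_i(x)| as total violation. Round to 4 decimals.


KKT complementary slackness check:
lambda_1 * g_1 = 1.63 * -3.25 = -5.2975
lambda_2 * g_2 = 1.23 * 1.77 = 2.1771
lambda_3 * g_3 = 0.81 * -2.28 = -1.8468
Total violation = 5.2975 + 2.1771 + 1.8468 = 9.3214


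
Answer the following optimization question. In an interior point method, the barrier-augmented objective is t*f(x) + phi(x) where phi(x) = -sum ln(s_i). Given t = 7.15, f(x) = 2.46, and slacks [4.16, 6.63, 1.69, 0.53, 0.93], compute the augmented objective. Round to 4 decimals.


Step 1: Compute log-barrier.
ln values: [1.4255, 1.8916, 0.5247, -0.6349, -0.0726]
phi = -(1.4255 + 1.8916 + 0.5247 - 0.6349 - 0.0726) = -3.1344
Step 2: Compute augmented objective.
t*f(x) = 7.15*2.46 = 17.589
Total = 17.589 - 3.1344 = 14.4546


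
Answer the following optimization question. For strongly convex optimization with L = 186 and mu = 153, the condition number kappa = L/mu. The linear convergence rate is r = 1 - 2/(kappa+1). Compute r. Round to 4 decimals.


Step 1: Compute the condition number.
kappa = L/mu = 186/153 = 1.2157
Step 2: Compute the convergence rate.
r = 1 - 2/(kappa + 1) = 1 - 2*mu/(L + mu) = (L - mu)/(L + mu) = 33/339 = 0.0973


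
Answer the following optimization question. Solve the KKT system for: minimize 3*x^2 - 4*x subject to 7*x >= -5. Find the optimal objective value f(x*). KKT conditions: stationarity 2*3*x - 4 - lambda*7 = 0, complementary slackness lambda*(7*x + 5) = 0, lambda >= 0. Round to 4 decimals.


Step 1: Try lambda = 0 (constraint inactive).
Stationarity: 2*3*x - 4 = 0
x* = 4/(2*3) = 2/3 = 0.6667 (rounded; the exact value 2/3 is used below)
Check constraint: 7*0.6667 = 4.6669 >= -5 -- satisfied.
Step 2: Compute optimal value.
f(x*) = 3*(2/3)^2 - 4*(2/3) = -1.3333


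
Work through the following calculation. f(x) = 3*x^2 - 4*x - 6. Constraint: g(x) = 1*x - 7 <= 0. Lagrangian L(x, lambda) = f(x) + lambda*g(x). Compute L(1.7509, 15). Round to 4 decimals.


Step 1: Evaluate f(x).
f(1.7509) = 3*1.7509^2 - 4*1.7509 - 6 = -3.8066
Step 2: Evaluate g(x).
g(1.7509) = 1*1.7509 - 7 = -5.2491
Step 3: Compute Lagrangian.
L = -3.8066 + 15*-5.2491 = -82.5431


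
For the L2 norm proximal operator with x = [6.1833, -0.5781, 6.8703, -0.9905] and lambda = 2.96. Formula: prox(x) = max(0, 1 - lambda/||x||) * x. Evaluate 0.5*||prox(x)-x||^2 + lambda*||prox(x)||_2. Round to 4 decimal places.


Step 1: Compute ||x||.
||x|| = 9.3139
Step 2: Compute scaling factor.
scale = max(0, 1 - 2.96/9.3139) = 0.6822
Step 3: prox(x) = [4.2182, -0.3944, 4.6869, -0.6757]
||prox(x)|| = 6.3539
Step 4: Proximal objective.
0.5*||prox-x||^2 = 4.3808
lambda*||prox|| = 18.8075
Total = 23.1885


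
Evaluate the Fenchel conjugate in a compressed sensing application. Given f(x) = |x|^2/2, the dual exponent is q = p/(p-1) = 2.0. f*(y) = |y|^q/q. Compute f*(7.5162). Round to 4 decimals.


The conjugate exponent q satisfies 1/p + 1/q = 1.
p = 2, so q = 2/(2 - 1) = 2.0
|y|^q = 7.5162^2.0 = 56.4933
f*(7.5162) = 56.4933 / 2.0 = 28.2466


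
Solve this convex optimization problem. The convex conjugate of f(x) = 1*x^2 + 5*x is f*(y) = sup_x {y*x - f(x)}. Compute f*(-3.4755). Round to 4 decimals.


f*(y) = sup_x {y*x - a*x^2 - b*x} = sup_x {(y-b)*x - a*x^2}
FOC: (y - b) - 2a*x = 0 => x* = (y - b)/(2a)
x* = (-3.4755 - 5)/(2*1) = -4.2378
f*(-3.4755) = (y-b)^2/(4a) = (-3.4755 - 5)^2/(4*1)
= 71.8341/4 = 17.9585


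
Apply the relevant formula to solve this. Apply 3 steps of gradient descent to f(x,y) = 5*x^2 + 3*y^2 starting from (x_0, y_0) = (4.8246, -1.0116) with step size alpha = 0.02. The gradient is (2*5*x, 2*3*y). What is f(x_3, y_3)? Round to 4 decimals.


Gradient descent on f(x,y) = 5*x^2 + 3*y^2.
Starting point: (4.8246, -1.0116), alpha = 0.02
Step 1: grad_x = 2*5*4.8246 = 48.246, grad_y = 2*3*-1.0116 = -6.0696
  x_1 = 4.8246 - 0.02*48.246 = 3.8597
  y_1 = -1.0116 - 0.02*-6.0696 = -0.8902
Step 2: grad_x = 2*5*3.8597 = 38.5968, grad_y = 2*3*-0.8902 = -5.3412
  x_2 = 3.8597 - 0.02*38.5968 = 3.0877
  y_2 = -0.8902 - 0.02*-5.3412 = -0.7834
Step 3: grad_x = 2*5*3.0877 = 30.8774, grad_y = 2*3*-0.7834 = -4.7003
  x_3 = 3.0877 - 0.02*30.8774 = 2.4702
  y_3 = -0.7834 - 0.02*-4.7003 = -0.6894
f(2.4702, -0.6894) = 5*2.4702^2 + 3*(-0.6894)^2 = 31.935


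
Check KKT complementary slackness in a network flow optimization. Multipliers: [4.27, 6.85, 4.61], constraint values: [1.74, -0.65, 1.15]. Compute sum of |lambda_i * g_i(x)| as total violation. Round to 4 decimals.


KKT complementary slackness check:
lambda_1 * g_1 = 4.27 * 1.74 = 7.4298
lambda_2 * g_2 = 6.85 * -0.65 = -4.4525
lambda_3 * g_3 = 4.61 * 1.15 = 5.3015
Total violation = 7.4298 + 4.4525 + 5.3015 = 17.1838


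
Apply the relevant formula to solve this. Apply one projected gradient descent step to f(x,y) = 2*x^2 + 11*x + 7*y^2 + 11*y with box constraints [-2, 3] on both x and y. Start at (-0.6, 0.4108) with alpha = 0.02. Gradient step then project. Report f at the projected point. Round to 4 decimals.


Step 1: Compute gradient at (-0.6, 0.4108).
grad_x = 2*2*-0.6 + 11 = 8.6
grad_y = 2*7*0.4108 + 11 = 16.7512
Step 2: Gradient step.
x_raw = -0.6 - 0.02*8.6 = -0.772
y_raw = 0.4108 - 0.02*16.7512 = 0.0758
Step 3: Project onto [-2, 3].
x_proj = clip(-0.772) = -0.772
y_proj = clip(0.0758) = 0.0758
Step 4: Evaluate f.
f(-0.772, 0.0758) = -6.4263


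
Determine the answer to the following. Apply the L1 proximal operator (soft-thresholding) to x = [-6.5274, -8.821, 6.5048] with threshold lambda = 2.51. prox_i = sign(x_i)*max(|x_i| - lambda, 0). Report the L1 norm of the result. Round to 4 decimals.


Soft-thresholding with lambda = 2.51:
prox(-6.5274) = sign(-6.5274)*max(|-6.5274| - 2.51, 0) = -4.0174
prox(-8.821) = sign(-8.821)*max(|-8.821| - 2.51, 0) = -6.311
prox(6.5048) = sign(6.5048)*max(|6.5048| - 2.51, 0) = 3.9948
prox(x) = [-4.0174, -6.311, 3.9948]
||prox(x)||_1 = 4.0174 + 6.311 + 3.9948 = 14.3232


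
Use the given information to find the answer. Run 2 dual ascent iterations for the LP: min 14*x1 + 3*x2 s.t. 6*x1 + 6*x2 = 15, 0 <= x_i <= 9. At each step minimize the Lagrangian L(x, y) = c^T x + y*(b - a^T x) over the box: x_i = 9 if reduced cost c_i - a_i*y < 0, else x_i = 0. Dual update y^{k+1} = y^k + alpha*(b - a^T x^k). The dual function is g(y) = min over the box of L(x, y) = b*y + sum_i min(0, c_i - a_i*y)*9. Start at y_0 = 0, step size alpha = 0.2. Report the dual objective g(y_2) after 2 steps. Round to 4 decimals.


Dual ascent for LP: min 14*x1 + 3*x2, 6*x1 + 6*x2 = 15, 0 <= x_i <= 9
Step 1: y^k = 0.0, reduced costs: (14.0, 3.0)
  x^k = (0.0, 0.0), subgradient = b - a^T x = 15.0
  y^{k+1} = 0.0 + 0.2*15.0 = 3.0
Step 2: y^k = 3.0, reduced costs: (-4.0, -15.0)
  x^k = (9.0, 9.0), subgradient = b - a^T x = -93.0
  y^{k+1} = 3.0 + 0.2*-93.0 = -15.6
Dual objective at y_2 = -15.6: reduced costs (107.6, 96.6), box minimizer x = (0.0, 0.0)
g(y_2) = b*y + (c1 - a1*y)*x1 + (c2 - a2*y)*x2 = 15*(-15.6) + 107.6*0.0 + 96.6*0.0 = -234.0 + 0.0 + 0.0 = -234.0


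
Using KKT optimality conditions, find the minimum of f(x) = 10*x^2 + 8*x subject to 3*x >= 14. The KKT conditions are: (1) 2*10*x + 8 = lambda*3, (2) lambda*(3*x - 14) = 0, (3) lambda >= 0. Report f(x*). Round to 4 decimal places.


Step 1: Try lambda = 0 (constraint inactive).
x_unc = -8/(2*10) = -0.4
Check: 3*-0.4 = -1.2 < 14 -- violated!
Step 2: Constraint must be active: 3*x = 14
x* = 14/3 = 4.6667 (rounded; the exact value 14/3 is used below)
lambda = (2*10*(14/3) + 8)/3 = 33.7778
Step 3: Compute optimal value.
f(x*) = 10*(14/3)^2 + 8*(14/3) = 255.1111


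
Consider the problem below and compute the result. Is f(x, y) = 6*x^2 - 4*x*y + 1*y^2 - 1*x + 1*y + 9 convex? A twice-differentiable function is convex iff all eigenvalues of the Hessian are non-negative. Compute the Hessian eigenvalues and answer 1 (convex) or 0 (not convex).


The Hessian of f(x,y) = 6*x^2 - 4*x*y + 1*y^2 - 1*x + 1*y + 9 is:
H = [[12, -4], [-4, 2]]
Trace = 12 + 2 = 14
Determinant = 12*2 - (-4)^2 = 8
Discriminant = (14)^2 - 4*8 = 164.0
Eigenvalues: lambda_1 = 0.5969, lambda_2 = 13.4031
The function is convex.

1


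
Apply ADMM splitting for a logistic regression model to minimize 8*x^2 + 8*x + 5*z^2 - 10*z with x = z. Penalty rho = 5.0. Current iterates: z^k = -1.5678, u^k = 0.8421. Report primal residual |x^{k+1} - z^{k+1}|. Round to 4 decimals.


ADMM iteration with rho = 5.0, z^k = -1.5678, u^k = 0.8421
Step 1: x-update.
Minimize 8*x^2 + 8*x + (5.0/2)*(x + 1.5678 + 0.8421)^2
FOC: (2*8 + 5.0)*x = -8 + 5.0*(-1.5678 - 0.8421)
x^{k+1} = -0.9547
Step 2: z-update.
Minimize 5*z^2 - 10*z + (5.0/2)*(-0.9547 - z + 0.8421)^2
FOC: (2*5 + 5.0)*z = 10 + 5.0*(-0.9547 + 0.8421)
z^{k+1} = 0.6291
Step 3: u-update.
u^{k+1} = 0.8421 - 0.9547 - 0.6291 = -0.7418
Step 4: Primal residual = |-0.9547 - 0.6291| = 1.5839


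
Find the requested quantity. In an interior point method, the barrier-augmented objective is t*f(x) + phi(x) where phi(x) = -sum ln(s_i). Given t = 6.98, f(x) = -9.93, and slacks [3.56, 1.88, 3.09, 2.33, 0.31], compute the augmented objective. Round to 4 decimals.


Step 1: Compute log-barrier.
ln values: [1.2698, 0.6313, 1.1282, 0.8459, -1.1712]
phi = -(1.2698 + 0.6313 + 1.1282 + 0.8459 - 1.1712) = -2.7039
Step 2: Compute augmented objective.
t*f(x) = 6.98*-9.93 = -69.3114
Total = -69.3114 - 2.7039 = -72.0153


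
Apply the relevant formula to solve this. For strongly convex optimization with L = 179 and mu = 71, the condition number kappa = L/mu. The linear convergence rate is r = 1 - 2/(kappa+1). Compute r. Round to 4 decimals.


Step 1: Compute the condition number.
kappa = L/mu = 179/71 = 2.5211
Step 2: Compute the convergence rate.
r = 1 - 2/(kappa + 1) = 1 - 2*mu/(L + mu) = (L - mu)/(L + mu) = 108/250 = 0.432


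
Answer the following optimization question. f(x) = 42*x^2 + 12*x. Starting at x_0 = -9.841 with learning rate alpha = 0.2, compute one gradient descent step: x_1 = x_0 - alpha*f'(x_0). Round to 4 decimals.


We compute the gradient at x_0 and apply the update.
f'(x) = 84*x + 12
f'(-9.841) = 84*-9.841 + 12 = -814.644
x_1 = -9.841 - 0.2*-814.644 = 153.0878


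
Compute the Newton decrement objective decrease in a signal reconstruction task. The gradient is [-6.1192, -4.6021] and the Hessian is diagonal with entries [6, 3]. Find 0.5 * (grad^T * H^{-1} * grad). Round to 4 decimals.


Step 1: H is diagonal, so H^(-1) * g = [-1.0199, -1.534].
Step 2: g^T H^(-1) g = sum_i g_i^2 / H_ii
  = (-6.1192)^2/6 + (-4.6021)^2/3
  = 6.2408 + 7.0598 = 13.3005
Step 3: Objective decrease = 0.5 * g^T H^(-1) g = 6.6503


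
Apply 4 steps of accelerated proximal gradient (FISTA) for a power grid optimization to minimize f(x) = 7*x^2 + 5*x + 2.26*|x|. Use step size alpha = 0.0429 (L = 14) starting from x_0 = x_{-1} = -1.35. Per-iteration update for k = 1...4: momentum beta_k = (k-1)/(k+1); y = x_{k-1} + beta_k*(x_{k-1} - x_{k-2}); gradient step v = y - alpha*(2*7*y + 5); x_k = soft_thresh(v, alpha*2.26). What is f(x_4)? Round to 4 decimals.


FISTA on f(x) = 7*x^2 + 5*x + 2.26*|x|
L = 14, alpha = 0.0429
Iteration 1: beta = 0.0, y = -1.35 + 0.0*(-1.35 + 1.35) = -1.35
  grad(y) = -13.9, v = y - alpha*grad = -0.7537
  prox(v) = soft_thresh(-0.7537, 0.097) = -0.6567
Iteration 2: beta = 0.3333, y = -0.6567 + 0.3333*(-0.6567 + 1.35) = -0.4256
  grad(y) = -0.9591, v = y - alpha*grad = -0.3845
  prox(v) = soft_thresh(-0.3845, 0.097) = -0.2875
Iteration 3: beta = 0.5, y = -0.2875 + 0.5*(-0.2875 + 0.6567) = -0.103
  grad(y) = 3.5586, v = y - alpha*grad = -0.2556
  prox(v) = soft_thresh(-0.2556, 0.097) = -0.1587
Iteration 4: beta = 0.6, y = -0.1587 + 0.6*(-0.1587 + 0.2875) = -0.0813
  grad(y) = 3.8613, v = y - alpha*grad = -0.247
  prox(v) = soft_thresh(-0.247, 0.097) = -0.15
f(x_4) = 7*(-0.15)^2 + 5*(-0.15) + 2.26*|-0.15| = -0.2535


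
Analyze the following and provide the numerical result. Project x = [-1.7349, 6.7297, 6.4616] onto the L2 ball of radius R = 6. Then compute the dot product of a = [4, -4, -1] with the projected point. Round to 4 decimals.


Step 1: Compute ||x|| (intermediates to 6 decimals).
||x|| = sqrt((-1.7349)^2 + 6.7297^2 + 6.4616^2) = 9.489521
Step 2: Project.
Since ||x|| > R, scale = R/||x|| = 6/9.489521 = 0.632276, proj(x) = scale * x
proj(x) = [-1.096936, 4.255028, 4.085515]
Step 3: Dot product.
a^T * proj(x) = 4*(-1.096936) - 4*4.255028 - 1*4.085515 = -25.4934


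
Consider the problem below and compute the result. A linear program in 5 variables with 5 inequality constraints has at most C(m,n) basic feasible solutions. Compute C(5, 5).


Each vertex corresponds to some choice of n active constraints out of m, so the number of vertices is at most C(m, n) = m! / (n!(m-n)!).
m = 5, n = 5
Numerator: 5 * 4 * 3 * 2 * 1
Denominator: 5! = 120
C(5, 5) = 1


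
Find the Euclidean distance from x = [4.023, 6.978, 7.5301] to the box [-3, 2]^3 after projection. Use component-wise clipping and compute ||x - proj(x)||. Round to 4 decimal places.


Project each component onto [-3, 2].
clip(4.023) = 2.0, clip(6.978) = 2.0, clip(7.5301) = 2.0
Projection = [2.0, 2.0, 2.0]
Squared diffs: [4.0925, 24.7805, 30.582]
Distance = sqrt(59.455) = 7.7107


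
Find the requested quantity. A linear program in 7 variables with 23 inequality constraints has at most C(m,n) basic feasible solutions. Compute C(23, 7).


Each vertex corresponds to some choice of n active constraints out of m, so the number of vertices is at most C(m, n) = m! / (n!(m-n)!).
m = 23, n = 7
Numerator: 23 * 22 * 21 * 20 * 19 * 18 * 17
Denominator: 7! = 5040
C(23, 7) = 245157


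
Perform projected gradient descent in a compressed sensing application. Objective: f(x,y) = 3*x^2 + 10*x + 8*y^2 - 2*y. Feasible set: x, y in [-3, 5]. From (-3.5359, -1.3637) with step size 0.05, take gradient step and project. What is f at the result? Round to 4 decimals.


Step 1: Compute gradient at (-3.5359, -1.3637).
grad_x = 2*3*-3.5359 + 10 = -11.2154
grad_y = 2*8*-1.3637 - 2 = -23.8192
Step 2: Gradient step.
x_raw = -3.5359 - 0.05*-11.2154 = -2.9751
y_raw = -1.3637 - 0.05*-23.8192 = -0.1727
Step 3: Project onto [-3, 5].
x_proj = clip(-2.9751) = -2.9751
y_proj = clip(-0.1727) = -0.1727
Step 4: Evaluate f.
f(-2.9751, -0.1727) = -2.6129


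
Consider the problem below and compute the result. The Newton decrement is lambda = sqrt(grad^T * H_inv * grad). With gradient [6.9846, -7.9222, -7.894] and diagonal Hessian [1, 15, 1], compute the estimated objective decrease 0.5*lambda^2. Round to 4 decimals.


Step 1: H is diagonal, so H^(-1) * g = [6.9846, -0.5281, -7.894].
Step 2: g^T H^(-1) g = sum_i g_i^2 / H_ii
  = (6.9846)^2/1 + (-7.9222)^2/15 + (-7.894)^2/1
  = 48.7846 + 4.1841 + 62.3152 = 115.284
Step 3: Objective decrease = 0.5 * g^T H^(-1) g = 57.642


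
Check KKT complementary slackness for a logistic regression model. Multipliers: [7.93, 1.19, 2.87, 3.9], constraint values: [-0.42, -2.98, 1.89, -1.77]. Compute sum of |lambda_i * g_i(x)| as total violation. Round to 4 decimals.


KKT complementary slackness check:
lambda_1 * g_1 = 7.93 * -0.42 = -3.3306
lambda_2 * g_2 = 1.19 * -2.98 = -3.5462
lambda_3 * g_3 = 2.87 * 1.89 = 5.4243
lambda_4 * g_4 = 3.9 * -1.77 = -6.903
Total violation = 3.3306 + 3.5462 + 5.4243 + 6.903 = 19.2041


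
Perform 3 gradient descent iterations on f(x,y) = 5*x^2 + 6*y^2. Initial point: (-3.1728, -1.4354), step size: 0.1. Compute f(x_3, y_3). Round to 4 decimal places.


Gradient descent on f(x,y) = 5*x^2 + 6*y^2.
Starting point: (-3.1728, -1.4354), alpha = 0.1
Step 1: grad_x = 2*5*-3.1728 = -31.728, grad_y = 2*6*-1.4354 = -17.2248
  x_1 = -3.1728 - 0.1*-31.728 = 0.0
  y_1 = -1.4354 - 0.1*-17.2248 = 0.2871
Step 2: grad_x = 2*5*0.0 = 0.0, grad_y = 2*6*0.2871 = 3.445
  x_2 = 0.0 - 0.1*0.0 = 0.0
  y_2 = 0.2871 - 0.1*3.445 = -0.0574
Step 3: grad_x = 2*5*0.0 = 0.0, grad_y = 2*6*-0.0574 = -0.689
  x_3 = 0.0 - 0.1*0.0 = 0.0
  y_3 = -0.0574 - 0.1*-0.689 = 0.0115
f(0.0, 0.0115) = 5*0.0^2 + 6*0.0115^2 = 0.0008


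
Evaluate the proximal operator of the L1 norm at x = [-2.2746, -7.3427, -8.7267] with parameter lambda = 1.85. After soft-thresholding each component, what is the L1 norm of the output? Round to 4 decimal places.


Soft-thresholding with lambda = 1.85:
prox(-2.2746) = sign(-2.2746)*max(|-2.2746| - 1.85, 0) = -0.4246
prox(-7.3427) = sign(-7.3427)*max(|-7.3427| - 1.85, 0) = -5.4927
prox(-8.7267) = sign(-8.7267)*max(|-8.7267| - 1.85, 0) = -6.8767
prox(x) = [-0.4246, -5.4927, -6.8767]
||prox(x)||_1 = 0.4246 + 5.4927 + 6.8767 = 12.794


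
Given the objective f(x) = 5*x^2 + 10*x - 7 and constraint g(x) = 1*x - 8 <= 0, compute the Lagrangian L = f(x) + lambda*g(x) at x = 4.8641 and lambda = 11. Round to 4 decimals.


Step 1: Evaluate f(x).
f(4.8641) = 5*4.8641^2 + 10*4.8641 - 7 = 159.9383
Step 2: Evaluate g(x).
g(4.8641) = 1*4.8641 - 8 = -3.1359
Step 3: Compute Lagrangian.
L = 159.9383 + 11*-3.1359 = 125.4434


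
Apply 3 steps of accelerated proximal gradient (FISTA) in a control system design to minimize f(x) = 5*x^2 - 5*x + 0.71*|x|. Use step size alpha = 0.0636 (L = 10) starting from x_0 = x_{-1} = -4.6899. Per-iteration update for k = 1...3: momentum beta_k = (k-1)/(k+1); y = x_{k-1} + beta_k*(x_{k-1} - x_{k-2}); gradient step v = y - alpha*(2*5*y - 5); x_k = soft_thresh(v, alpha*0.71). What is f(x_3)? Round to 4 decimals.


FISTA on f(x) = 5*x^2 - 5*x + 0.71*|x|
L = 10, alpha = 0.0636
Iteration 1: beta = 0.0, y = -4.6899 + 0.0*(-4.6899 + 4.6899) = -4.6899
  grad(y) = -51.899, v = y - alpha*grad = -1.3891
  prox(v) = soft_thresh(-1.3891, 0.0452) = -1.344
Iteration 2: beta = 0.3333, y = -1.344 + 0.3333*(-1.344 + 4.6899) = -0.2287
  grad(y) = -7.2866, v = y - alpha*grad = 0.2348
  prox(v) = soft_thresh(0.2348, 0.0452) = 0.1896
Iteration 3: beta = 0.5, y = 0.1896 + 0.5*(0.1896 + 1.344) = 0.9564
  grad(y) = 4.564, v = y - alpha*grad = 0.6661
  prox(v) = soft_thresh(0.6661, 0.0452) = 0.621
f(x_3) = 5*0.621^2 - 5*0.621 + 0.71*|0.621| = -0.7359


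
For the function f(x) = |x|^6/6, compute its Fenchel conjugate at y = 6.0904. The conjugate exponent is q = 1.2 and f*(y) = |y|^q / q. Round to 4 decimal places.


The conjugate exponent q satisfies 1/p + 1/q = 1.
p = 6, so q = 6/(6 - 1) = 1.2
|y|^q = 6.0904^1.2 = 8.7413
f*(6.0904) = 8.7413 / 1.2 = 7.2844


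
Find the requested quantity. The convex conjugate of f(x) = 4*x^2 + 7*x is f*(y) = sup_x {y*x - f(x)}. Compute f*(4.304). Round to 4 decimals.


f*(y) = sup_x {y*x - a*x^2 - b*x} = sup_x {(y-b)*x - a*x^2}
FOC: (y - b) - 2a*x = 0 => x* = (y - b)/(2a)
x* = (4.304 - 7)/(2*4) = -0.337
f*(4.304) = (y-b)^2/(4a) = (4.304 - 7)^2/(4*4)
= 7.2684/16 = 0.4543


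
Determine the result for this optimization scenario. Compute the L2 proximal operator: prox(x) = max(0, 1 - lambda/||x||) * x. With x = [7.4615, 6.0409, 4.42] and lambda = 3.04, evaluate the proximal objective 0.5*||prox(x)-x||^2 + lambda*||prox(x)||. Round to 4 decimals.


Step 1: Compute ||x||.
||x|| = 10.569
Step 2: Compute scaling factor.
scale = max(0, 1 - 3.04/10.569) = 0.7124
Step 3: prox(x) = [5.3153, 4.3033, 3.1487]
||prox(x)|| = 7.529
Step 4: Proximal objective.
0.5*||prox-x||^2 = 4.6208
lambda*||prox|| = 22.8882
Total = 27.5088


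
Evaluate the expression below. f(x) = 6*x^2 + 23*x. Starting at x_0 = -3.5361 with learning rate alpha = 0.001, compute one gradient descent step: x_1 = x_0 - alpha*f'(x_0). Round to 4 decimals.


We compute the gradient at x_0 and apply the update.
f'(x) = 12*x + 23
f'(-3.5361) = 12*-3.5361 + 23 = -19.4332
x_1 = -3.5361 - 0.001*-19.4332 = -3.5167


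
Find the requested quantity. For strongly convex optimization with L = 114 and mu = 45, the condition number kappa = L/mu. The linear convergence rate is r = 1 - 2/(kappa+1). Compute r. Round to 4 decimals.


Step 1: Compute the condition number.
kappa = L/mu = 114/45 = 2.5333
Step 2: Compute the convergence rate.
r = 1 - 2/(kappa + 1) = 1 - 2*mu/(L + mu) = (L - mu)/(L + mu) = 69/159 = 0.434


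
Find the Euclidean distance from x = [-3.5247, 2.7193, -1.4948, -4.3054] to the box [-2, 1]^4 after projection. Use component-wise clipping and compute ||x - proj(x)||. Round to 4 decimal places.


Project each component onto [-2, 1].
clip(-3.5247) = -2.0, clip(2.7193) = 1.0, clip(-1.4948) = -1.4948, clip(-4.3054) = -2.0
Projection = [-2.0, 1.0, -1.4948, -2.0]
Squared diffs: [2.3247, 2.956, 0.0, 5.3149]
Distance = sqrt(10.5956) = 3.2551


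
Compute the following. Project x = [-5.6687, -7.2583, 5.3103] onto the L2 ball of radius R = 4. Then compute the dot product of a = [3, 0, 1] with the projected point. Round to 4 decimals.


Step 1: Compute ||x|| (intermediates to 6 decimals).
||x|| = sqrt((-5.6687)^2 + (-7.2583)^2 + 5.3103^2) = 10.630916
Step 2: Project.
Since ||x|| > R, scale = R/||x|| = 4/10.630916 = 0.376261, proj(x) = scale * x
proj(x) = [-2.132911, -2.731015, 1.998059]
Step 3: Dot product.
a^T * proj(x) = 3*(-2.132911) + 0*(-2.731015) + 1*1.998059 = -4.4007
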